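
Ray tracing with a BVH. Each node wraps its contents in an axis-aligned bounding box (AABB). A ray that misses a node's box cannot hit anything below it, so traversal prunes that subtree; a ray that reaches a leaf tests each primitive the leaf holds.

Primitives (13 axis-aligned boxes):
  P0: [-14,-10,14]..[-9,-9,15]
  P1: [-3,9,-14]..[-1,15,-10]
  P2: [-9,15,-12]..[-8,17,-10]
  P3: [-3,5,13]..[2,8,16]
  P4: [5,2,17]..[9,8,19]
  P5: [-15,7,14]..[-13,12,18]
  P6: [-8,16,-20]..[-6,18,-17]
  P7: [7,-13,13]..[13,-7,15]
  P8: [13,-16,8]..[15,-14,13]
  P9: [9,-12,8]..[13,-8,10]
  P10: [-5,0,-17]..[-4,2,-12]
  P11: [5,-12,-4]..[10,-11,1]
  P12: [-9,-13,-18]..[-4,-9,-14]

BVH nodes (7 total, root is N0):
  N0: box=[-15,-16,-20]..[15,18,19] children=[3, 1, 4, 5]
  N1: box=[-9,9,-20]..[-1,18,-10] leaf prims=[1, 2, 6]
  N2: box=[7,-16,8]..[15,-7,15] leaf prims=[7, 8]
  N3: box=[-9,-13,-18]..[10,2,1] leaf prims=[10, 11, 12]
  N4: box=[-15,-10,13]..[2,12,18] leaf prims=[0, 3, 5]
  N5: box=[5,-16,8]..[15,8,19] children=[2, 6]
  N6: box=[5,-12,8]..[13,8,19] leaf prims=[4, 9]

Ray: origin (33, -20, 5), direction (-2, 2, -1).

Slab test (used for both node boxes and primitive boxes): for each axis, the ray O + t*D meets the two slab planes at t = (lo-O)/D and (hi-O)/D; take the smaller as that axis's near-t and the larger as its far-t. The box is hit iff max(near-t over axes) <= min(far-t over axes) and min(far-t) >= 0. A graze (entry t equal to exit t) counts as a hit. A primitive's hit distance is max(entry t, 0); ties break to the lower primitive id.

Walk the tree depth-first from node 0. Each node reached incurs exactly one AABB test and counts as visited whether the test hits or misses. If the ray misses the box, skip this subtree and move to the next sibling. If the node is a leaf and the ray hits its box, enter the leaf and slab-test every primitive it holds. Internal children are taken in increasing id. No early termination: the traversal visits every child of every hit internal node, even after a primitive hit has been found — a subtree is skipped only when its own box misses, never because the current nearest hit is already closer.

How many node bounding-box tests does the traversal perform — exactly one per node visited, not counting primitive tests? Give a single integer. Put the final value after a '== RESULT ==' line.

Trace the traversal:
N0 x:[9,24] y:[2,19] z:[-14,25] -> hit [9,19], descend [1, 3, 4, 5]
  N1 x:[17,21] y:[29/2,19] z:[15,25] -> hit [17,19] leaf, test {P1@t=17, P2(miss), P6(miss)}
  N3 x:[23/2,21] y:[7/2,11] z:[4,23] -> miss, prune
  N4 x:[31/2,24] y:[5,16] z:[-13,-8] -> miss, prune
  N5 x:[9,14] y:[2,14] z:[-14,-3] -> miss, prune

order=[0, 1, 3, 4, 5]  |boxes|=5  |leaves|=1  hit=P1

== RESULT ==
5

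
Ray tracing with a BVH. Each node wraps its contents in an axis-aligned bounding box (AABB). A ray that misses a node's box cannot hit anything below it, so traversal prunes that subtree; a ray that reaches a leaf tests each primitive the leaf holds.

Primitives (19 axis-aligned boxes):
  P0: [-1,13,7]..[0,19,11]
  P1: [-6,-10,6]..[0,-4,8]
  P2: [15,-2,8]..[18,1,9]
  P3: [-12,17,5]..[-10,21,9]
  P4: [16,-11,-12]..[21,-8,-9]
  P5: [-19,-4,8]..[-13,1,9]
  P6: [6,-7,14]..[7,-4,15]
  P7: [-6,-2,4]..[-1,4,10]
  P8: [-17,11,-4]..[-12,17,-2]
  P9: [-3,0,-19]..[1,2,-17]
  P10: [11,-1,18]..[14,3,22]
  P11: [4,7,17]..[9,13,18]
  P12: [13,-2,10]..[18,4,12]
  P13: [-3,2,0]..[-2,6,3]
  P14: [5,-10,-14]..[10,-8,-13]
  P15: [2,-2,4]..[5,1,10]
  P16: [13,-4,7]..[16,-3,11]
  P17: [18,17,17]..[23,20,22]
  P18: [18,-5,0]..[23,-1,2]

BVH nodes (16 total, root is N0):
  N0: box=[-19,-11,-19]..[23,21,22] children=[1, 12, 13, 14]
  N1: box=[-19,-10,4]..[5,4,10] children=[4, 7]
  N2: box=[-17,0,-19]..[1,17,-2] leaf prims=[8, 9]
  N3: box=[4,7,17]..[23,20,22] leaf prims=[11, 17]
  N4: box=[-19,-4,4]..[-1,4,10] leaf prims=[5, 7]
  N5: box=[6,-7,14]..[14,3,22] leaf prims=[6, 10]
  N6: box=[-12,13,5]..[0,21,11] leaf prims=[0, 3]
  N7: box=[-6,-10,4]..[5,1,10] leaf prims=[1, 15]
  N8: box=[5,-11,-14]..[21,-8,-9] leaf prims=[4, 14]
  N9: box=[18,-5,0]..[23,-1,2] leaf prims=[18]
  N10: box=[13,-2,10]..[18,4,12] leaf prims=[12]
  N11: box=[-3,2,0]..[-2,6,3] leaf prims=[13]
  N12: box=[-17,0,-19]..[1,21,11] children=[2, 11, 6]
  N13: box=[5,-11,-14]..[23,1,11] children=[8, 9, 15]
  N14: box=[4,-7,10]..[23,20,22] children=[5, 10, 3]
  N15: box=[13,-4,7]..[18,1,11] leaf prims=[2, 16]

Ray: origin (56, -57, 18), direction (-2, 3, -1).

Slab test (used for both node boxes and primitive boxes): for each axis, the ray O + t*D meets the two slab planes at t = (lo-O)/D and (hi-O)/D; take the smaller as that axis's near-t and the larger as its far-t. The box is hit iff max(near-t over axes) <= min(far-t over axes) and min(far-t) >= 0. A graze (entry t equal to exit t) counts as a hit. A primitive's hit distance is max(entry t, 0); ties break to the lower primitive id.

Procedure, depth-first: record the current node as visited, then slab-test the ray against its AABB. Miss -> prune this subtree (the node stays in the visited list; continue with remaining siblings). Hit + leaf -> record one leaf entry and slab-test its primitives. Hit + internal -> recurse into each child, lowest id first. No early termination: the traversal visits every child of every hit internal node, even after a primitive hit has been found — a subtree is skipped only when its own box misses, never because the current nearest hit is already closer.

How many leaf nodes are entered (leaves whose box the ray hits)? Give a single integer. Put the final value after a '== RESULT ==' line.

Traverse from the root:
N0 x:[33/2,75/2] y:[46/3,26] z:[-4,37] -> hit [33/2,26], descend [1, 12, 13, 14]
  N1 x:[51/2,75/2] y:[47/3,61/3] z:[8,14] -> miss, prune
  N12 x:[55/2,73/2] y:[19,26] z:[7,37] -> miss, prune
  N13 x:[33/2,51/2] y:[46/3,58/3] z:[7,32] -> hit [33/2,58/3], descend [8, 9, 15]
    N8 x:[35/2,51/2] y:[46/3,49/3] z:[27,32] -> miss, prune
    N9 x:[33/2,19] y:[52/3,56/3] z:[16,18] -> hit [52/3,18] leaf, test {P18@t=52/3}
    N15 x:[19,43/2] y:[53/3,58/3] z:[7,11] -> miss, prune
  N14 x:[33/2,26] y:[50/3,77/3] z:[-4,8] -> miss, prune

Summary -> nodes [0, 1, 12, 13, 8, 9, 15, 14]; box-tests=8; leaf-entries=1; first=P18

== RESULT ==
1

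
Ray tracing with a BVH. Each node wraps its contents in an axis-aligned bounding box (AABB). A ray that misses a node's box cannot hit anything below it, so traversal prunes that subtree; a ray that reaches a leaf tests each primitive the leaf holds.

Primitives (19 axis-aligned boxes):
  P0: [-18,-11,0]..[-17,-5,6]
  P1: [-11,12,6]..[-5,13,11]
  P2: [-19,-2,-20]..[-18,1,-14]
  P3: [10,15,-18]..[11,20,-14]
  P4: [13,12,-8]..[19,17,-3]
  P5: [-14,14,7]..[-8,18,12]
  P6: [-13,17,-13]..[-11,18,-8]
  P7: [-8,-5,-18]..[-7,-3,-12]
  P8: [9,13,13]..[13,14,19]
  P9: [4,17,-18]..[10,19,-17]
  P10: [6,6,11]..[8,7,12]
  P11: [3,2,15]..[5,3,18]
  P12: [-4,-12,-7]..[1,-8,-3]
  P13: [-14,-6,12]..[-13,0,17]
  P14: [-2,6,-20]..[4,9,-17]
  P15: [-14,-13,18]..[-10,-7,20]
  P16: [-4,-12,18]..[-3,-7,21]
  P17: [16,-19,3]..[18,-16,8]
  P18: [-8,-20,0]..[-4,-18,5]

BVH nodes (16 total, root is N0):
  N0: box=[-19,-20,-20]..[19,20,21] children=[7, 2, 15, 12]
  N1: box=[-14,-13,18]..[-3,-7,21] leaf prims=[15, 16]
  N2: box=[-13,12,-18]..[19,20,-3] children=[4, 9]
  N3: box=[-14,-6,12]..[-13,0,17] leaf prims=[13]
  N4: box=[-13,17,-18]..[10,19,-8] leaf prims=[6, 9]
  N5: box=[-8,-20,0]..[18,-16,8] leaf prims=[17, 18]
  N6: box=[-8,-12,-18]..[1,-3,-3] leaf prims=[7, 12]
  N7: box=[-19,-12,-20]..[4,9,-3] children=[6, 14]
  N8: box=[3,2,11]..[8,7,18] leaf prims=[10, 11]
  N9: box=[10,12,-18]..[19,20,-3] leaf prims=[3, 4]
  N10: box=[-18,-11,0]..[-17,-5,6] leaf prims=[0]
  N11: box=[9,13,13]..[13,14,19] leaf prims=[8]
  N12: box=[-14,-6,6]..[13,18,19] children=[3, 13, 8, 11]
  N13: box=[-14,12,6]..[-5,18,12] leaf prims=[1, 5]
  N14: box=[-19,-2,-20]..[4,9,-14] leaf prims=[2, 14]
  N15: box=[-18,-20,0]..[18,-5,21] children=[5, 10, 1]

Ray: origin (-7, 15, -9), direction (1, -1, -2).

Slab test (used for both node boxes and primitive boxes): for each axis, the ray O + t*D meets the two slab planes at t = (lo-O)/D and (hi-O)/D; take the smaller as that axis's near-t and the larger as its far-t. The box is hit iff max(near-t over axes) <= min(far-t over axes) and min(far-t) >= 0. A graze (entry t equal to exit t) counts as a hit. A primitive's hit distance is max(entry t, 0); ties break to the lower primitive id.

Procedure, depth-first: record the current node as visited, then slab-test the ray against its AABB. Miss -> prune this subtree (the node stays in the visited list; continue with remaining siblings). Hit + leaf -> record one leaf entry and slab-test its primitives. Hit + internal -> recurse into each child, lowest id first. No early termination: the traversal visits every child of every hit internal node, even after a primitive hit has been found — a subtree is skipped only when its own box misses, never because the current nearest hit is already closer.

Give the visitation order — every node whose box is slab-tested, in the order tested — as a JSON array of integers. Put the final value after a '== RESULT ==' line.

Traverse from the root:
N0 x:[-12,26] y:[-5,35] z:[-15,11/2] -> hit [-5,11/2], descend [2, 7, 12, 15]
  N2 x:[-6,26] y:[-5,3] z:[-3,9/2] -> hit [-3,3], descend [4, 9]
    N4 x:[-6,17] y:[-4,-2] z:[-1/2,9/2] -> miss, prune
    N9 x:[17,26] y:[-5,3] z:[-3,9/2] -> miss, prune
  N7 x:[-12,11] y:[6,27] z:[-3,11/2] -> miss, prune
  N12 x:[-7,20] y:[-3,21] z:[-14,-15/2] -> miss, prune
  N15 x:[-11,25] y:[20,35] z:[-15,-9/2] -> miss, prune

7 AABB tests over nodes [0, 2, 4, 9, 7, 12, 15]; 0 leaves entered; closest miss.

== RESULT ==
[0, 2, 4, 9, 7, 12, 15]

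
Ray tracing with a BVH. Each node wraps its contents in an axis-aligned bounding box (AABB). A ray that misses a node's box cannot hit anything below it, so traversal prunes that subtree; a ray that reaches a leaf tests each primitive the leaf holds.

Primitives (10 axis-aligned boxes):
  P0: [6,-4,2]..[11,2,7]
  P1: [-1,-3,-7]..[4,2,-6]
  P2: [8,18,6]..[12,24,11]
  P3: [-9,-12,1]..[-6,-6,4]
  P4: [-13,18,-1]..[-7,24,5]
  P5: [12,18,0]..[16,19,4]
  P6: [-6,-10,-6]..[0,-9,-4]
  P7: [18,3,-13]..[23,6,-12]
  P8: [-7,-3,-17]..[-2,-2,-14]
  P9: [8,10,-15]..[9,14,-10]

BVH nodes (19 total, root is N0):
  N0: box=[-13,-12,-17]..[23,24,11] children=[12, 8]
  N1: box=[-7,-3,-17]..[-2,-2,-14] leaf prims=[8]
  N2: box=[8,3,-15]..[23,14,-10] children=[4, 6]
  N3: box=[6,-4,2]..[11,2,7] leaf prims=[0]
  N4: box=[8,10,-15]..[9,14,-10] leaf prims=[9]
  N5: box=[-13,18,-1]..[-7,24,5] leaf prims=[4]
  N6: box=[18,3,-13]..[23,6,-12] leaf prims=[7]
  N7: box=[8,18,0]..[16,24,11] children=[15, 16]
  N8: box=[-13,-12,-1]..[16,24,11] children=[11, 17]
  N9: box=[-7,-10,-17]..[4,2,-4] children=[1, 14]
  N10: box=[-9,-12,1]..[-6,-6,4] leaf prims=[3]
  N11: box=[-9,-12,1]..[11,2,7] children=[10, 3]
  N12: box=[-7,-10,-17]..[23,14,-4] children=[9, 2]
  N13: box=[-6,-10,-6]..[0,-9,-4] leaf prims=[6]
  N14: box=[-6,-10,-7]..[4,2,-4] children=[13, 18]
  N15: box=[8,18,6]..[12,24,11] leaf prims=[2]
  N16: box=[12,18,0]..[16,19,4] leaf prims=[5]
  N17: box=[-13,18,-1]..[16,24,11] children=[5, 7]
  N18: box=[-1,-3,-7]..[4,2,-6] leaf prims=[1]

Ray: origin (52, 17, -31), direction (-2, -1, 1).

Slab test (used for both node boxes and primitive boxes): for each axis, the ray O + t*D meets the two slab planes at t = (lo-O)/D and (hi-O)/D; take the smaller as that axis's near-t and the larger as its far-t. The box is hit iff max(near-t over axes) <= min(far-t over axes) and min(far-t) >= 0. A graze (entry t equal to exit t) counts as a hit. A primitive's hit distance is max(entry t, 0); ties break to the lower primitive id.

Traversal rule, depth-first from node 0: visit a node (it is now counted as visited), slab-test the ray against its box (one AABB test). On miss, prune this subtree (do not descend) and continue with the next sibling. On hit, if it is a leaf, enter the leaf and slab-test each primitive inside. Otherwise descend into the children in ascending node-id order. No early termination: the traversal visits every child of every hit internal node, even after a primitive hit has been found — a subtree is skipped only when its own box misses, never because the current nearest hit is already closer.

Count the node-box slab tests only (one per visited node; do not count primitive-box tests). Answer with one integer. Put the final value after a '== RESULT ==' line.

Trace the traversal:
N0 x:[29/2,65/2] y:[-7,29] z:[14,42] -> hit [29/2,29], descend [8, 12]
  N8 x:[18,65/2] y:[-7,29] z:[30,42] -> miss, prune
  N12 x:[29/2,59/2] y:[3,27] z:[14,27] -> hit [29/2,27], descend [2, 9]
    N2 x:[29/2,22] y:[3,14] z:[16,21] -> miss, prune
    N9 x:[24,59/2] y:[15,27] z:[14,27] -> hit [24,27], descend [1, 14]
      N1 x:[27,59/2] y:[19,20] z:[14,17] -> miss, prune
      N14 x:[24,29] y:[15,27] z:[24,27] -> hit [24,27], descend [13, 18]
        N13 x:[26,29] y:[26,27] z:[25,27] -> hit [26,27] leaf, test {P6@t=26}
        N18 x:[24,53/2] y:[15,20] z:[24,25] -> miss, prune

Visited [0, 8, 12, 2, 9, 1, 14, 13, 18]. Tests: 9 box, 1 leaf. Nearest: P6.

== RESULT ==
9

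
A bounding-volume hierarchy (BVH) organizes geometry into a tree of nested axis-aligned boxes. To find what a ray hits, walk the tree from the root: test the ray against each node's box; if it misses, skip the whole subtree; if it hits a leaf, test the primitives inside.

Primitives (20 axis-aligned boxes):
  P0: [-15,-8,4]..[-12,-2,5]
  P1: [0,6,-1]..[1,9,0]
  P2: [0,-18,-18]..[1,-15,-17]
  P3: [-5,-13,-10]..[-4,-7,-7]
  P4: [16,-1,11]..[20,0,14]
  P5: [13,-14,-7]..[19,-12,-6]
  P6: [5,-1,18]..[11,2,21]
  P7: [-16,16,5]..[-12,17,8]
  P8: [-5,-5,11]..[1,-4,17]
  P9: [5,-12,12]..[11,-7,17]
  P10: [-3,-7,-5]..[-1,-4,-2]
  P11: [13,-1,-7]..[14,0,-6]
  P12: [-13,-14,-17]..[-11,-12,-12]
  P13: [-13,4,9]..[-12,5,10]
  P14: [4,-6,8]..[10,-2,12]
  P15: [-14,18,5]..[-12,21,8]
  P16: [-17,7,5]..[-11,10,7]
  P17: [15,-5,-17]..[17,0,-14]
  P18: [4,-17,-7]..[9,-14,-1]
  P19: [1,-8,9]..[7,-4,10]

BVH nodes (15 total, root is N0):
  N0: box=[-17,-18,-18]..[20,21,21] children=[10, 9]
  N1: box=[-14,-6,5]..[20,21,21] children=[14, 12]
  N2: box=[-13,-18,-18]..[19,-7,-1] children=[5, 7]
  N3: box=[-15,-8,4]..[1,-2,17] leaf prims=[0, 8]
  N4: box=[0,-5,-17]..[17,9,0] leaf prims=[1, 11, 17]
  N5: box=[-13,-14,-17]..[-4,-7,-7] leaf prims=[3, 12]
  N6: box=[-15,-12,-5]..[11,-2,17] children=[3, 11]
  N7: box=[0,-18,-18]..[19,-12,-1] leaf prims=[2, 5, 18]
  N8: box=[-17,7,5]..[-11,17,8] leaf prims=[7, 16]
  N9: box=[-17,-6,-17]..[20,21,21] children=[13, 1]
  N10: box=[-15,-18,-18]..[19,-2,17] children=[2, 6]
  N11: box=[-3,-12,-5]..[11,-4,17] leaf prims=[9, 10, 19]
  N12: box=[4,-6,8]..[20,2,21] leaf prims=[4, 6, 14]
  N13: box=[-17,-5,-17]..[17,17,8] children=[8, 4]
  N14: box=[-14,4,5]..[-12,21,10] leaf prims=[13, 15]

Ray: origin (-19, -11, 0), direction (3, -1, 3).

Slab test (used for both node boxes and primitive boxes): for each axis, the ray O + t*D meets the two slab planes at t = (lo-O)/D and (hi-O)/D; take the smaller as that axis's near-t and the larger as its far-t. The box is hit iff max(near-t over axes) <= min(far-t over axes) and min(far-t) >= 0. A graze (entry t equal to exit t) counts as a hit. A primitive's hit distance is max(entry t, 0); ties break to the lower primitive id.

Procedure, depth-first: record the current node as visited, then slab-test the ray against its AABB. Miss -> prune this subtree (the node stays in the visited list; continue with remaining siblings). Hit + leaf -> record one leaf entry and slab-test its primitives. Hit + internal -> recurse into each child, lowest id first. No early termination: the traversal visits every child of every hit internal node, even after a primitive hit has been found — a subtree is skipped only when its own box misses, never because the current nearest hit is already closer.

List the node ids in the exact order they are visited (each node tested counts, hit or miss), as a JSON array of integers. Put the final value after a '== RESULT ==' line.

Trace the traversal:
N0 x:[2/3,13] y:[-32,7] z:[-6,7] -> hit [2/3,7], descend [9, 10]
  N9 x:[2/3,13] y:[-32,-5] z:[-17/3,7] -> miss, prune
  N10 x:[4/3,38/3] y:[-9,7] z:[-6,17/3] -> hit [4/3,17/3], descend [2, 6]
    N2 x:[2,38/3] y:[-4,7] z:[-6,-1/3] -> miss, prune
    N6 x:[4/3,10] y:[-9,1] z:[-5/3,17/3] -> miss, prune

order=[0, 9, 10, 2, 6]  |boxes|=5  |leaves|=0  hit=miss

== RESULT ==
[0, 9, 10, 2, 6]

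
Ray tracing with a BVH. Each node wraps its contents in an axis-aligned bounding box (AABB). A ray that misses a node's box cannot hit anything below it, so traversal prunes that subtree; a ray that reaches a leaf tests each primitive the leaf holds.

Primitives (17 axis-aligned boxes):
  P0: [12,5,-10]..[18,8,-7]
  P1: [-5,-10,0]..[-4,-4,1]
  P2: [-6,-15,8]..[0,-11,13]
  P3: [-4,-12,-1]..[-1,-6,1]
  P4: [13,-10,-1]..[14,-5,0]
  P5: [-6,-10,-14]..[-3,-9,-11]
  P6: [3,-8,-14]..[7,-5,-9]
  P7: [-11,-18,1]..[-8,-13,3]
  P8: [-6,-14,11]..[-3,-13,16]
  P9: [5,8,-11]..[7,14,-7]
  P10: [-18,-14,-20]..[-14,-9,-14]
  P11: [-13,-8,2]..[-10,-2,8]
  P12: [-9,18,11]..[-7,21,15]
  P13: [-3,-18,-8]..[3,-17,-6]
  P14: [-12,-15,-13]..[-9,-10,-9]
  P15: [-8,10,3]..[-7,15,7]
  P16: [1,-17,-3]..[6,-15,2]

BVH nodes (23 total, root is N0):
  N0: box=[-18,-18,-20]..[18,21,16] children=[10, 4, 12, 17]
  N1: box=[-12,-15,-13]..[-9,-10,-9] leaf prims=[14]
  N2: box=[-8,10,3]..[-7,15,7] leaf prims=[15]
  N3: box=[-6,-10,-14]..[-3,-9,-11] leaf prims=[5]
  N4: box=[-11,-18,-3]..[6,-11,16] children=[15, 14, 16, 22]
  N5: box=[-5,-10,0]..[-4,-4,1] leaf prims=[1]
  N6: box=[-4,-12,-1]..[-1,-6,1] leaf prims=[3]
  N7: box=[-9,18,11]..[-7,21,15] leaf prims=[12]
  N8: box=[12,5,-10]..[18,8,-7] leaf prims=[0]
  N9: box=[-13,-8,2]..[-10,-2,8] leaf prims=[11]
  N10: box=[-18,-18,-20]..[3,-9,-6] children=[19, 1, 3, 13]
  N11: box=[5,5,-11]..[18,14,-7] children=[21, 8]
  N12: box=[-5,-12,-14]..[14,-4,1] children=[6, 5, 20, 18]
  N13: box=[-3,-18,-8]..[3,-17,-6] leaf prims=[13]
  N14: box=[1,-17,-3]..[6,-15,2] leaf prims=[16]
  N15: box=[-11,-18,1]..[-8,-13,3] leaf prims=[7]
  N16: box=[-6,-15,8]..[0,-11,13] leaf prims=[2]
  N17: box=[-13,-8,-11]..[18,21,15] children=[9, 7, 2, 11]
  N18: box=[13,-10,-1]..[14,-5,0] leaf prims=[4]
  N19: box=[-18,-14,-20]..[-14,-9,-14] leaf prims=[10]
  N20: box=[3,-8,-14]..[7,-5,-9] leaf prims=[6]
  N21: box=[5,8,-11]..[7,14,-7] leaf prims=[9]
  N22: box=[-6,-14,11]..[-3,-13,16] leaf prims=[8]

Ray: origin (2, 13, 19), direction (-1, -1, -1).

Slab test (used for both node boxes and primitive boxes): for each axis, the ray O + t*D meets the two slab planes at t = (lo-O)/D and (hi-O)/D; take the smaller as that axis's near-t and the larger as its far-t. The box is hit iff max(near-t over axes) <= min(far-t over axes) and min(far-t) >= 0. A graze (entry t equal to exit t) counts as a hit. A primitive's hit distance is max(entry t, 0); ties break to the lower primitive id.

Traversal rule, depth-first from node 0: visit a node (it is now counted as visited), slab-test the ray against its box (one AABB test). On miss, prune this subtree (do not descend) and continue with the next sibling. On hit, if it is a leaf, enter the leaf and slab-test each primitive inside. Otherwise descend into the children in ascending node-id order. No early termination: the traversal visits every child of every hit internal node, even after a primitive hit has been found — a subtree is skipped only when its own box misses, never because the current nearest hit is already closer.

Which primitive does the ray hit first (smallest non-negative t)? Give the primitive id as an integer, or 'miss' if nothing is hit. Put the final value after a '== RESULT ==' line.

Traverse from the root:
N0 x:[-16,20] y:[-8,31] z:[3,39] -> hit [3,20], descend [4, 10, 12, 17]
  N4 x:[-4,13] y:[24,31] z:[3,22] -> miss, prune
  N10 x:[-1,20] y:[22,31] z:[25,39] -> miss, prune
  N12 x:[-12,7] y:[17,25] z:[18,33] -> miss, prune
  N17 x:[-16,15] y:[-8,21] z:[4,30] -> hit [4,15], descend [2, 7, 9, 11]
    N2 x:[9,10] y:[-2,3] z:[12,16] -> miss, prune
    N7 x:[9,11] y:[-8,-5] z:[4,8] -> miss, prune
    N9 x:[12,15] y:[15,21] z:[11,17] -> hit [15,15] leaf, test {P11@t=15}
    N11 x:[-16,-3] y:[-1,8] z:[26,30] -> miss, prune

Visited [0, 4, 10, 12, 17, 2, 7, 9, 11]. Tests: 9 box, 1 leaf. Nearest: P11.

== RESULT ==
11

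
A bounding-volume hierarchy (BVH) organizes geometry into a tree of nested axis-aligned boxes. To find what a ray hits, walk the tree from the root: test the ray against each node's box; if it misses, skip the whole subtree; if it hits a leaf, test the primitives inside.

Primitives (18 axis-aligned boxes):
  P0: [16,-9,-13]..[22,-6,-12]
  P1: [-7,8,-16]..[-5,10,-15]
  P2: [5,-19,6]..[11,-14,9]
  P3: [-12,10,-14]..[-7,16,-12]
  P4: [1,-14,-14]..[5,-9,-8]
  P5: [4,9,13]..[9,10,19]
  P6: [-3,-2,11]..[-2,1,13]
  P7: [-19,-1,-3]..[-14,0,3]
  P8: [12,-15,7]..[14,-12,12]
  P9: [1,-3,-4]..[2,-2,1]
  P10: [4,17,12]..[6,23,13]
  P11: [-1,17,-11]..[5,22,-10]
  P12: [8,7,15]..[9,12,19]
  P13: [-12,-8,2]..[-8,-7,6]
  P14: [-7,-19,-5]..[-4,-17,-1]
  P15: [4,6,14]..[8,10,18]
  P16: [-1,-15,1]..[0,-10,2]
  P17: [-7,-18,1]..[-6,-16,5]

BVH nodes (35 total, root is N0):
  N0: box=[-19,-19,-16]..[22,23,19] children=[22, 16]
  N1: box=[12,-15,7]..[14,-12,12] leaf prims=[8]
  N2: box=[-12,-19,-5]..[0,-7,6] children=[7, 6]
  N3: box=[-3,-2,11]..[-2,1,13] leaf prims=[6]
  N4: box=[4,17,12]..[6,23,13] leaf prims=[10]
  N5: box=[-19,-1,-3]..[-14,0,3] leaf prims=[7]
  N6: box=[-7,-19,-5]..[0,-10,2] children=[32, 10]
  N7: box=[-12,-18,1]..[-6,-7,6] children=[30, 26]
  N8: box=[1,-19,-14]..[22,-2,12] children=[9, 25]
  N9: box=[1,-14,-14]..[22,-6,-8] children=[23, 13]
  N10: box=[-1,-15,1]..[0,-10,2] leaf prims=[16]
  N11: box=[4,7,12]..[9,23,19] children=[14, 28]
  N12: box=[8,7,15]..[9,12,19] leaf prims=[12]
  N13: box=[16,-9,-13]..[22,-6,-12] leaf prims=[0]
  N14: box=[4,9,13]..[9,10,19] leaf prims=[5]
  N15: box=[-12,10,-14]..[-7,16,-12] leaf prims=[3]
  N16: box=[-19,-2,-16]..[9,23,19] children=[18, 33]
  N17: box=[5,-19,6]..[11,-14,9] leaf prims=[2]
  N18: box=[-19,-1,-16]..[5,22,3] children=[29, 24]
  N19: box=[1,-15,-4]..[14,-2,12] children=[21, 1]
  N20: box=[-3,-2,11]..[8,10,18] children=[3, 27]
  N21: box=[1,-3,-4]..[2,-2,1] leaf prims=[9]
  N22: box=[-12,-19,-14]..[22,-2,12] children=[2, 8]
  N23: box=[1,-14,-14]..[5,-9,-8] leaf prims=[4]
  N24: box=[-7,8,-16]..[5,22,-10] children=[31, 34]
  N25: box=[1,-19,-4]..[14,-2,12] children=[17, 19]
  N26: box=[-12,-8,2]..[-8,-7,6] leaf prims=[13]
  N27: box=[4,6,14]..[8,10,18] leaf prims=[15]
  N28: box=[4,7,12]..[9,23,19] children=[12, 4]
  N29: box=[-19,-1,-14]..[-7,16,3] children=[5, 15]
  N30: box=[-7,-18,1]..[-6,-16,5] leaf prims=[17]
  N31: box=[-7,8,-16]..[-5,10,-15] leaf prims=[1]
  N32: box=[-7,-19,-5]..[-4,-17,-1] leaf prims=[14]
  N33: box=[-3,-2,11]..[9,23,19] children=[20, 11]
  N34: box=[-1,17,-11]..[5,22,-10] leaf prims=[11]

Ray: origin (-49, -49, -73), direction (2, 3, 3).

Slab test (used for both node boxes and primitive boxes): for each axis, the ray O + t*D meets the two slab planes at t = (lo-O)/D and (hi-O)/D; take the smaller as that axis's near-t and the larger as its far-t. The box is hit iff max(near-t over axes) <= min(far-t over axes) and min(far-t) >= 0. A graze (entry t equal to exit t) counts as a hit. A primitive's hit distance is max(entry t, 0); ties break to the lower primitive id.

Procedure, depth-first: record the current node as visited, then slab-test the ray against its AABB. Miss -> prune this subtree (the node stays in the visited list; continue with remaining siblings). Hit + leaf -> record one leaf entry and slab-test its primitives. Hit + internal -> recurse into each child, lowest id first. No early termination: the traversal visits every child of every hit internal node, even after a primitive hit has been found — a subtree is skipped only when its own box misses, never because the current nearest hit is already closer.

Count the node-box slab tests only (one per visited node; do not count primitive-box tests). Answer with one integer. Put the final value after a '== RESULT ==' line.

Traverse from the root:
N0 x:[15,71/2] y:[10,24] z:[19,92/3] -> hit [19,24], descend [16, 22]
  N16 x:[15,29] y:[47/3,24] z:[19,92/3] -> hit [19,24], descend [18, 33]
    N18 x:[15,27] y:[16,71/3] z:[19,76/3] -> hit [19,71/3], descend [24, 29]
      N24 x:[21,27] y:[19,71/3] z:[19,21] -> hit [21,21], descend [31, 34]
        N31 x:[21,22] y:[19,59/3] z:[19,58/3] -> miss, prune
        N34 x:[24,27] y:[22,71/3] z:[62/3,21] -> miss, prune
      N29 x:[15,21] y:[16,65/3] z:[59/3,76/3] -> hit [59/3,21], descend [5, 15]
        N5 x:[15,35/2] y:[16,49/3] z:[70/3,76/3] -> miss, prune
        N15 x:[37/2,21] y:[59/3,65/3] z:[59/3,61/3] -> hit [59/3,61/3] leaf, test {P3@t=59/3}
    N33 x:[23,29] y:[47/3,24] z:[28,92/3] -> miss, prune
  N22 x:[37/2,71/2] y:[10,47/3] z:[59/3,85/3] -> miss, prune

Visited [0, 16, 18, 24, 31, 34, 29, 5, 15, 33, 22]. Tests: 11 box, 1 leaf. Nearest: P3.

== RESULT ==
11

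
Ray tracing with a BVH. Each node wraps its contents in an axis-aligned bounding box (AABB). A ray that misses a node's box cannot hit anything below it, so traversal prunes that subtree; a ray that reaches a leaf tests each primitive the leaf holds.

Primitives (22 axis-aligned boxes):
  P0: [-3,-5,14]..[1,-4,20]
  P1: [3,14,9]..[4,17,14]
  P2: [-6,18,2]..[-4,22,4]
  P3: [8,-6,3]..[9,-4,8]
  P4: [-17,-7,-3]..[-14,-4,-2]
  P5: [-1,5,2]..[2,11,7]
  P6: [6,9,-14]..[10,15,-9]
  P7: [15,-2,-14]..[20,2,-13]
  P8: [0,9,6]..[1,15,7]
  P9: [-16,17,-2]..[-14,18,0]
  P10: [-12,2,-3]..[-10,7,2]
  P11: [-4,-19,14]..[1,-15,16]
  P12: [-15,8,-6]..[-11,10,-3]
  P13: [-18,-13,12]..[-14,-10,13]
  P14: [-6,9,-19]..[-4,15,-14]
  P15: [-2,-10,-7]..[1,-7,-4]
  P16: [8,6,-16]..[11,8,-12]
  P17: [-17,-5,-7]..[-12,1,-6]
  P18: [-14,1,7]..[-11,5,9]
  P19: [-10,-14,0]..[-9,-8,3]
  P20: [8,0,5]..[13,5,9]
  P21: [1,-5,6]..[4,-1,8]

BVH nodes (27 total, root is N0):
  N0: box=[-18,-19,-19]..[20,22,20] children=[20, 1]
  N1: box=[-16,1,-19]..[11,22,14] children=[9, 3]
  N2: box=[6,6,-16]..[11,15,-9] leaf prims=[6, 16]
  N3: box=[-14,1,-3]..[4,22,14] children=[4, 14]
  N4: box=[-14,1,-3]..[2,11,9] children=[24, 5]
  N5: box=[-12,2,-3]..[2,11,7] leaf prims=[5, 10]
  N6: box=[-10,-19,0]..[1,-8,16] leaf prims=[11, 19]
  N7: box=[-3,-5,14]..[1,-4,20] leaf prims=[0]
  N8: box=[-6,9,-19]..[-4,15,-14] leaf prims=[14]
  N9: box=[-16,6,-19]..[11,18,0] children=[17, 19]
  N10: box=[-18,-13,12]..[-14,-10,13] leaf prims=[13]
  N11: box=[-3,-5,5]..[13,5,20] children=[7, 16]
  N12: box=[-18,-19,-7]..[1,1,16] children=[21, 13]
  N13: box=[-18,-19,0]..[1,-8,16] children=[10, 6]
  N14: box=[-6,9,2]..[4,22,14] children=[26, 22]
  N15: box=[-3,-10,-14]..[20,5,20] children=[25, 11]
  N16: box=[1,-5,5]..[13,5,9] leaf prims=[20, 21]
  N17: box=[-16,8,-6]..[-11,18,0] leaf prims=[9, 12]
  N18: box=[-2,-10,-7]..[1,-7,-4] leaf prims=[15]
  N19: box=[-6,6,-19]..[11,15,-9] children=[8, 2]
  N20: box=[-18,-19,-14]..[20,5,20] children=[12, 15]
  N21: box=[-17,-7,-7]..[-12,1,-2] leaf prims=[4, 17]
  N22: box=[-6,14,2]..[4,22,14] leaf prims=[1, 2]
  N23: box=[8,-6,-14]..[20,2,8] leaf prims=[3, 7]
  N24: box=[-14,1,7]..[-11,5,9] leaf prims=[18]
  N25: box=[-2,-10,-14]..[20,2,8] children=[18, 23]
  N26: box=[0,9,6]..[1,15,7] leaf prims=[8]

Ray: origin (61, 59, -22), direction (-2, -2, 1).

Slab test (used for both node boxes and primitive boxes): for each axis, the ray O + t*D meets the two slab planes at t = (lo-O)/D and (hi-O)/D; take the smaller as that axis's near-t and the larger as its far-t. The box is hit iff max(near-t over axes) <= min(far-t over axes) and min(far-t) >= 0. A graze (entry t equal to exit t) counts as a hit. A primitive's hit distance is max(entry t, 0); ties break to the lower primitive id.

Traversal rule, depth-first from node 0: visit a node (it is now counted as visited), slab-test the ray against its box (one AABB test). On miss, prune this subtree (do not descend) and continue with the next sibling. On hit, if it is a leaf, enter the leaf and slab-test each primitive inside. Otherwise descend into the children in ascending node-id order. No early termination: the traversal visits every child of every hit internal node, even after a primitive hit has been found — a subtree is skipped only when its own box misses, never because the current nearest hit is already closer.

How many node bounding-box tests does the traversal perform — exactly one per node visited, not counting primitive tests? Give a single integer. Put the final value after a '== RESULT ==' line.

Trace the traversal:
N0 x:[41/2,79/2] y:[37/2,39] z:[3,42] -> hit [41/2,39], descend [1, 20]
  N1 x:[25,77/2] y:[37/2,29] z:[3,36] -> hit [25,29], descend [3, 9]
    N3 x:[57/2,75/2] y:[37/2,29] z:[19,36] -> hit [57/2,29], descend [4, 14]
      N4 x:[59/2,75/2] y:[24,29] z:[19,31] -> miss, prune
      N14 x:[57/2,67/2] y:[37/2,25] z:[24,36] -> miss, prune
    N9 x:[25,77/2] y:[41/2,53/2] z:[3,22] -> miss, prune
  N20 x:[41/2,79/2] y:[27,39] z:[8,42] -> hit [27,39], descend [12, 15]
    N12 x:[30,79/2] y:[29,39] z:[15,38] -> hit [30,38], descend [13, 21]
      N13 x:[30,79/2] y:[67/2,39] z:[22,38] -> hit [67/2,38], descend [6, 10]
        N6 x:[30,71/2] y:[67/2,39] z:[22,38] -> hit [67/2,71/2] leaf, test {P11(miss), P19(miss)}
        N10 x:[75/2,79/2] y:[69/2,36] z:[34,35] -> miss, prune
      N21 x:[73/2,39] y:[29,33] z:[15,20] -> miss, prune
    N15 x:[41/2,32] y:[27,69/2] z:[8,42] -> hit [27,32], descend [11, 25]
      N11 x:[24,32] y:[27,32] z:[27,42] -> hit [27,32], descend [7, 16]
        N7 x:[30,32] y:[63/2,32] z:[36,42] -> miss, prune
        N16 x:[24,30] y:[27,32] z:[27,31] -> hit [27,30] leaf, test {P20(miss), P21@t=30}
      N25 x:[41/2,63/2] y:[57/2,69/2] z:[8,30] -> hit [57/2,30], descend [18, 23]
        N18 x:[30,63/2] y:[33,69/2] z:[15,18] -> miss, prune
        N23 x:[41/2,53/2] y:[57/2,65/2] z:[8,30] -> miss, prune

Visited [0, 1, 3, 4, 14, 9, 20, 12, 13, 6, 10, 21, 15, 11, 7, 16, 25, 18, 23]. Tests: 19 box, 2 leaf. Nearest: P21.

== RESULT ==
19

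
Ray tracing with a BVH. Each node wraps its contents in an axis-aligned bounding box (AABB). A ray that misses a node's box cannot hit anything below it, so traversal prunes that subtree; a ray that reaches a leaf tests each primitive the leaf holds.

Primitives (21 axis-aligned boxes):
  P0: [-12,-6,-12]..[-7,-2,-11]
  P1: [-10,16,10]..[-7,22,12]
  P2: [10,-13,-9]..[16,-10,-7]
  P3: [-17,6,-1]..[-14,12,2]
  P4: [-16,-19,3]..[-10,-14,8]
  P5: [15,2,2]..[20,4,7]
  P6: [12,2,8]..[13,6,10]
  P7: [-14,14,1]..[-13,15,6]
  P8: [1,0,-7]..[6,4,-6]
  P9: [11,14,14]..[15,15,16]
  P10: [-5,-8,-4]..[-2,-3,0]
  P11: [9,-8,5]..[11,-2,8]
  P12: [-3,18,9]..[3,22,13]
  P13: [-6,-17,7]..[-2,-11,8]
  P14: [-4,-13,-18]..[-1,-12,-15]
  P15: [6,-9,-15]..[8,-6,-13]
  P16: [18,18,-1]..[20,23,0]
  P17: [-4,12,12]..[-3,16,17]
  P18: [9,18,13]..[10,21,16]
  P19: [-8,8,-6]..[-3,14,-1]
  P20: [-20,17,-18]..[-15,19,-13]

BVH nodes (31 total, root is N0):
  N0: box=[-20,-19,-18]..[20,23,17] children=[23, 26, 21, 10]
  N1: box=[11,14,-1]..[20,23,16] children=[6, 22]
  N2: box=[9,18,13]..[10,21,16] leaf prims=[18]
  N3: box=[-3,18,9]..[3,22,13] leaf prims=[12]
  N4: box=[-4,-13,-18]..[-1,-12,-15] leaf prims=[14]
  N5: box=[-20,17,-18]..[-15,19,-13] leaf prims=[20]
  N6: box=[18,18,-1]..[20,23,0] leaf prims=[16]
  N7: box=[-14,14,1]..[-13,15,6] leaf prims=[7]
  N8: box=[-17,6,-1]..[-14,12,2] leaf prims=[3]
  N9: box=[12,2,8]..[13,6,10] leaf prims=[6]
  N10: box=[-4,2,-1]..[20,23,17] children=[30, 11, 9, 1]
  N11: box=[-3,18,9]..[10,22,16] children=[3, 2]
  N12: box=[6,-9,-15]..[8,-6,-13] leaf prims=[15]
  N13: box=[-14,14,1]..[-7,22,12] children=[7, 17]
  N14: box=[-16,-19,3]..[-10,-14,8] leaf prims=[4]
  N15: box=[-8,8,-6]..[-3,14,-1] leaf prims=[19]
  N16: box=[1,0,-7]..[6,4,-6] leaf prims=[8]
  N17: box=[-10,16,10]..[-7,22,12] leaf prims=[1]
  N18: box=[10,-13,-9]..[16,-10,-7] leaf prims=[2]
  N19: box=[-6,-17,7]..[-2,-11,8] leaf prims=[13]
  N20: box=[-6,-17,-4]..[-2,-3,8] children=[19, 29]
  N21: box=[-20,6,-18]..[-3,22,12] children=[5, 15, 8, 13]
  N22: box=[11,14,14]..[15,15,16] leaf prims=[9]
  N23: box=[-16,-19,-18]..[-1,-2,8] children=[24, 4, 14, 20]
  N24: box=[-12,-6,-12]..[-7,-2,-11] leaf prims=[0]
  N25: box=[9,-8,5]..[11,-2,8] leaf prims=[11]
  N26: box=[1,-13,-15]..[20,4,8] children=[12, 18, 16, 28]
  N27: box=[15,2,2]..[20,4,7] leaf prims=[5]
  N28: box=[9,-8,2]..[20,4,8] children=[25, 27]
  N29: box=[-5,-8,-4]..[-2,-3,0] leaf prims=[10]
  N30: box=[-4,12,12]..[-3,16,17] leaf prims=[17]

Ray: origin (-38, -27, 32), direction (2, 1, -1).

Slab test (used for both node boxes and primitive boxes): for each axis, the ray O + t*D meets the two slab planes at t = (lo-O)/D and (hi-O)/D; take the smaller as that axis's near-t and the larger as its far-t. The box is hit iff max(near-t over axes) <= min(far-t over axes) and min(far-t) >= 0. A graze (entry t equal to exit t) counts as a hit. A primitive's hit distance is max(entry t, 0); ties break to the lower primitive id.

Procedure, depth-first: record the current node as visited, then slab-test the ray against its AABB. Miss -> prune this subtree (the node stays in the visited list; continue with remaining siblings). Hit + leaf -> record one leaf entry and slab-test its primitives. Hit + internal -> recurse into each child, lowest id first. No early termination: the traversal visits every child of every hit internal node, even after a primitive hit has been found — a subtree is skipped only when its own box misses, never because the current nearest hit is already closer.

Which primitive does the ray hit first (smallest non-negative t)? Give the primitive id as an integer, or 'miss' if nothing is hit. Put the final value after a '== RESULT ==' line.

Traverse from the root:
N0 x:[9,29] y:[8,50] z:[15,50] -> hit [15,29], descend [10, 21, 23, 26]
  N10 x:[17,29] y:[29,50] z:[15,33] -> hit [29,29], descend [1, 9, 11, 30]
    N1 x:[49/2,29] y:[41,50] z:[16,33] -> miss, prune
    N9 x:[25,51/2] y:[29,33] z:[22,24] -> miss, prune
    N11 x:[35/2,24] y:[45,49] z:[16,23] -> miss, prune
    N30 x:[17,35/2] y:[39,43] z:[15,20] -> miss, prune
  N21 x:[9,35/2] y:[33,49] z:[20,50] -> miss, prune
  N23 x:[11,37/2] y:[8,25] z:[24,50] -> miss, prune
  N26 x:[39/2,29] y:[14,31] z:[24,47] -> hit [24,29], descend [12, 16, 18, 28]
    N12 x:[22,23] y:[18,21] z:[45,47] -> miss, prune
    N16 x:[39/2,22] y:[27,31] z:[38,39] -> miss, prune
    N18 x:[24,27] y:[14,17] z:[39,41] -> miss, prune
    N28 x:[47/2,29] y:[19,31] z:[24,30] -> hit [24,29], descend [25, 27]
      N25 x:[47/2,49/2] y:[19,25] z:[24,27] -> hit [24,49/2] leaf, test {P11@t=24}
      N27 x:[53/2,29] y:[29,31] z:[25,30] -> hit [29,29] leaf, test {P5@t=29}

Summary -> nodes [0, 10, 1, 9, 11, 30, 21, 23, 26, 12, 16, 18, 28, 25, 27]; box-tests=15; leaf-entries=2; first=P11

== RESULT ==
11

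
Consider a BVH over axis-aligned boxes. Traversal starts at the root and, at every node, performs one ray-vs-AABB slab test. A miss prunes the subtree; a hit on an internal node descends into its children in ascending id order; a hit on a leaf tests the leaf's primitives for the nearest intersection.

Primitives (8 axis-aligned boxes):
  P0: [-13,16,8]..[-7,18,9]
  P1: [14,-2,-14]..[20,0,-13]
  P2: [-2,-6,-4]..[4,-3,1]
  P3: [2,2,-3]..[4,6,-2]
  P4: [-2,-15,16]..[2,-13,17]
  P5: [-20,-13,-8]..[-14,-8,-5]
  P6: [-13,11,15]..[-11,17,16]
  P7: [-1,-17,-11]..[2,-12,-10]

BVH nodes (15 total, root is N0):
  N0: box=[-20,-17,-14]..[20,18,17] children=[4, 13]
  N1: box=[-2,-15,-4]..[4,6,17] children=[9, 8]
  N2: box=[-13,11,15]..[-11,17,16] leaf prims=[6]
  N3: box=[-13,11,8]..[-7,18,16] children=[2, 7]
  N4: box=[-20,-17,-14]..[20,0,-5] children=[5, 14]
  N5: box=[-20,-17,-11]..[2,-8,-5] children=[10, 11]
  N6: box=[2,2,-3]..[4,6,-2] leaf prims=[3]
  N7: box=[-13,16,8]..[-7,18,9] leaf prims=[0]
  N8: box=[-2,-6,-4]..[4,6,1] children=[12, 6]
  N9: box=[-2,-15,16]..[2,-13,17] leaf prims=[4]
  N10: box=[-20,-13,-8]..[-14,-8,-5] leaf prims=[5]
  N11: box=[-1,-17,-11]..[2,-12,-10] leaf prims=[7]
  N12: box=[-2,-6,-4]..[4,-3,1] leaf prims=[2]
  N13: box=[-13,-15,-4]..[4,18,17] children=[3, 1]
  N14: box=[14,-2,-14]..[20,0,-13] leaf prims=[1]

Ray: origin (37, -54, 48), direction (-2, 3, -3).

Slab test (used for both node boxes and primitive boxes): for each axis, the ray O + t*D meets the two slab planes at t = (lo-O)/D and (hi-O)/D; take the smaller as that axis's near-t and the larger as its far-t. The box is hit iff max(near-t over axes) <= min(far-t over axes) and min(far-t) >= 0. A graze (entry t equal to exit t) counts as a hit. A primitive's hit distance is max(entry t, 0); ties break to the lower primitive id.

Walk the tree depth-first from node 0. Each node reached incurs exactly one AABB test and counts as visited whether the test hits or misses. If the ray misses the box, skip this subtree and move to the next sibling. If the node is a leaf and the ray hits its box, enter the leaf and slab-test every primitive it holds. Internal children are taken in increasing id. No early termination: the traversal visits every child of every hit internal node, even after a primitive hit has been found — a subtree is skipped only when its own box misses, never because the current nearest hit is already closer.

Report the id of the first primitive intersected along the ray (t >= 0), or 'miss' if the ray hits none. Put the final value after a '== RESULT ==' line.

Traverse from the root:
N0 x:[17/2,57/2] y:[37/3,24] z:[31/3,62/3] -> hit [37/3,62/3], descend [4, 13]
  N4 x:[17/2,57/2] y:[37/3,18] z:[53/3,62/3] -> hit [53/3,18], descend [5, 14]
    N5 x:[35/2,57/2] y:[37/3,46/3] z:[53/3,59/3] -> miss, prune
    N14 x:[17/2,23/2] y:[52/3,18] z:[61/3,62/3] -> miss, prune
  N13 x:[33/2,25] y:[13,24] z:[31/3,52/3] -> hit [33/2,52/3], descend [1, 3]
    N1 x:[33/2,39/2] y:[13,20] z:[31/3,52/3] -> hit [33/2,52/3], descend [8, 9]
      N8 x:[33/2,39/2] y:[16,20] z:[47/3,52/3] -> hit [33/2,52/3], descend [6, 12]
        N6 x:[33/2,35/2] y:[56/3,20] z:[50/3,17] -> miss, prune
        N12 x:[33/2,39/2] y:[16,17] z:[47/3,52/3] -> hit [33/2,17] leaf, test {P2@t=33/2}
      N9 x:[35/2,39/2] y:[13,41/3] z:[31/3,32/3] -> miss, prune
    N3 x:[22,25] y:[65/3,24] z:[32/3,40/3] -> miss, prune

Visited [0, 4, 5, 14, 13, 1, 8, 6, 12, 9, 3]. Tests: 11 box, 1 leaf. Nearest: P2.

== RESULT ==
2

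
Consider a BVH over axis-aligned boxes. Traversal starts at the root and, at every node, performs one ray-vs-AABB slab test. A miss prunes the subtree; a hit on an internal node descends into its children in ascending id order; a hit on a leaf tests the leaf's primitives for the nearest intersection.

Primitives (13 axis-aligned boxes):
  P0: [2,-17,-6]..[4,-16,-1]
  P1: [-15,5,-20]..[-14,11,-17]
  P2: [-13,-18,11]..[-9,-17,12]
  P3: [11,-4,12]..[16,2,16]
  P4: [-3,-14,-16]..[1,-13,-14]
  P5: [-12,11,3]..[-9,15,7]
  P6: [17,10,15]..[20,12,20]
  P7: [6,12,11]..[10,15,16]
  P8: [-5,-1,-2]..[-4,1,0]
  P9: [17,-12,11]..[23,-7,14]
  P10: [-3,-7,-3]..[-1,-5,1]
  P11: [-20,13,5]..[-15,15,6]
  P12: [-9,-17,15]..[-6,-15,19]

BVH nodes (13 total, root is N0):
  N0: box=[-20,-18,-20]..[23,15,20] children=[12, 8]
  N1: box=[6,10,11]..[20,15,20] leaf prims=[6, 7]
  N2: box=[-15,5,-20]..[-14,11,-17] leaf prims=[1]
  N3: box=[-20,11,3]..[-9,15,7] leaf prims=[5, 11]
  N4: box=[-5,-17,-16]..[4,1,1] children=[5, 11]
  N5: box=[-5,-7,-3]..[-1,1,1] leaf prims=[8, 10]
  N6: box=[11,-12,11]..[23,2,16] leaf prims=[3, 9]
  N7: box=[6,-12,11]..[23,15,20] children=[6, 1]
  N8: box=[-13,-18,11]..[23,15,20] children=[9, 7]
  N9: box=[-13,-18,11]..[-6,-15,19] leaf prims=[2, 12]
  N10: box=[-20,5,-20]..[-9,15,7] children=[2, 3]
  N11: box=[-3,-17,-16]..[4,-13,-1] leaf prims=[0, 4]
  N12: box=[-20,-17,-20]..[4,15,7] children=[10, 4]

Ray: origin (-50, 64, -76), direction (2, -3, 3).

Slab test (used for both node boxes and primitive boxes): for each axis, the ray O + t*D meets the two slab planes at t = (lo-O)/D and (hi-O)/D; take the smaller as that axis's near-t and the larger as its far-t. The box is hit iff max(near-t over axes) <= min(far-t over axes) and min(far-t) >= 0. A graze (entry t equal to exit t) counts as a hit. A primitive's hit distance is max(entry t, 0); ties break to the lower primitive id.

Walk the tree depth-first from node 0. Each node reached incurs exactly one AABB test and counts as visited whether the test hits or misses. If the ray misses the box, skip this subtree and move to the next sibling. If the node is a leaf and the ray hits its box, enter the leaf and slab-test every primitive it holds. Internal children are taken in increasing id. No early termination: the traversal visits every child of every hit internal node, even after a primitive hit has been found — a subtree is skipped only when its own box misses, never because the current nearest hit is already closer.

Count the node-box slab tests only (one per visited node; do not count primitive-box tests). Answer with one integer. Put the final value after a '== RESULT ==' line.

Traverse from the root:
N0 x:[15,73/2] y:[49/3,82/3] z:[56/3,32] -> hit [56/3,82/3], descend [8, 12]
  N8 x:[37/2,73/2] y:[49/3,82/3] z:[29,32] -> miss, prune
  N12 x:[15,27] y:[49/3,27] z:[56/3,83/3] -> hit [56/3,27], descend [4, 10]
    N4 x:[45/2,27] y:[21,27] z:[20,77/3] -> hit [45/2,77/3], descend [5, 11]
      N5 x:[45/2,49/2] y:[21,71/3] z:[73/3,77/3] -> miss, prune
      N11 x:[47/2,27] y:[77/3,27] z:[20,25] -> miss, prune
    N10 x:[15,41/2] y:[49/3,59/3] z:[56/3,83/3] -> hit [56/3,59/3], descend [2, 3]
      N2 x:[35/2,18] y:[53/3,59/3] z:[56/3,59/3] -> miss, prune
      N3 x:[15,41/2] y:[49/3,53/3] z:[79/3,83/3] -> miss, prune

Summary -> nodes [0, 8, 12, 4, 5, 11, 10, 2, 3]; box-tests=9; leaf-entries=0; first=miss

== RESULT ==
9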